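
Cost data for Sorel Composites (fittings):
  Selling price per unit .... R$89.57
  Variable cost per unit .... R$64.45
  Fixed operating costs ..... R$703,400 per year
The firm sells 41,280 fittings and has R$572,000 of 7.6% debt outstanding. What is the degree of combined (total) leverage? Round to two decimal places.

Total contribution margin = 41,280 × R$25.12 = R$1,036,953.60.
Operating income = contribution − fixed costs = R$1,036,953.60 − R$703,400 = R$333,553.60. Interest = R$43,472.00, so EBIT − I = R$290,081.60.
DCL = contribution ÷ (EBIT − I) = R$1,036,953.60 ÷ R$290,081.60 = 3.5747.

3.57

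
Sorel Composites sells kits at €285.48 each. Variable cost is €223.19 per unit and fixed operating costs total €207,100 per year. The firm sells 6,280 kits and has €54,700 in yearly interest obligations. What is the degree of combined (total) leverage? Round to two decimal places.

Total contribution margin = 6,280 × €62.29 = €391,181.20.
Operating income = contribution − fixed costs = €391,181.20 − €207,100 = €184,081.20. Interest = €54,700.00.
DOL = €391,181.20 ÷ €184,081.20 = 2.1250; DFL = €184,081.20 ÷ €129,381.20 = 1.4228.
Combined leverage = 2.1250 × 1.4228 = 3.0235.

3.02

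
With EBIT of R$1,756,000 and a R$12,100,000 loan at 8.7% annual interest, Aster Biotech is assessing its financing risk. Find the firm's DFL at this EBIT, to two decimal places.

Annual interest charges come to R$1,052,700.00.
Degree of financial leverage = EBIT / (EBIT − interest) = R$1,756,000 / R$703,300.00 = 2.4968.

2.50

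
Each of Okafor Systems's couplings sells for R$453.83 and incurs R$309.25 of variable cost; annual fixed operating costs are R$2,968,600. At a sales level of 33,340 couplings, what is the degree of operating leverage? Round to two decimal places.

2.60

Total contribution margin = 33,340 × R$144.58 = R$4,820,297.20.
Operating income = contribution − fixed costs = R$4,820,297.20 − R$2,968,600 = R$1,851,697.20.
Degree of operating leverage = R$4,820,297.20 / R$1,851,697.20 = 2.6032.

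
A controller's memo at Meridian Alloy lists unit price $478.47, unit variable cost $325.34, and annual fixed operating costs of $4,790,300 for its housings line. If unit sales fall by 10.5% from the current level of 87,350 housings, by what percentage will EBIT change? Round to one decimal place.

Total contribution margin = 87,350 × $153.13 = $13,375,905.50.
Subtracting fixed costs: EBIT = $13,375,905.50 − $4,790,300 = $8,585,605.50.
DOL = contribution ÷ EBIT = $13,375,905.50 ÷ $8,585,605.50 = 1.5579.
So EBIT moves 1.5579 × (-10.5%) = -16.4%.

-16.4%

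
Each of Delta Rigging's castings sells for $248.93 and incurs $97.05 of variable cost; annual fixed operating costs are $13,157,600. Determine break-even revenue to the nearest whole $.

CM per unit = $248.93 − $97.05 = $151.88; CM ratio = $151.88 / $248.93 = 0.6101.
Break-even sales = FC ÷ CM ratio = $13,157,600 × $248.93 / $151.88 = $21,565,192.

$21,565,192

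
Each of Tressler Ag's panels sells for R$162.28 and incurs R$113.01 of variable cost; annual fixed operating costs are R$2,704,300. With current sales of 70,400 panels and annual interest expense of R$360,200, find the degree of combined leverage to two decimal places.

8.58

Total contribution margin = 70,400 × R$49.27 = R$3,468,608.00.
Operating income = contribution − fixed costs = R$3,468,608.00 − R$2,704,300 = R$764,308.00. Interest = R$360,200.00.
DOL = R$3,468,608.00 ÷ R$764,308.00 = 4.5382; DFL = R$764,308.00 ÷ R$404,108.00 = 1.8913.
DCL = DOL × DFL = 4.5382 × 1.8913 = 8.5831.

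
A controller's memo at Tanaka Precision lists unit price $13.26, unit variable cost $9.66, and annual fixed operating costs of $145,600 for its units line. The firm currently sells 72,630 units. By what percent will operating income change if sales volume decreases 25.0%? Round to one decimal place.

-56.4%

Contribution at this volume is 72,630 × $3.60 = $261,468.00.
Subtracting fixed costs: EBIT = $261,468.00 − $145,600 = $115,868.00.
Degree of operating leverage = $261,468.00 / $115,868.00 = 2.2566.
Operating income changes by 2.2566 × -25.0% = -56.4%.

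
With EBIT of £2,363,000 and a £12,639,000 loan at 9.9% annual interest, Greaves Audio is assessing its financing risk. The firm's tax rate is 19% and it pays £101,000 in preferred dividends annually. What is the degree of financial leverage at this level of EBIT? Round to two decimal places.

Annual interest charges come to £1,251,261.00.
Pre-tax preferred-dividend burden = £101,000 ÷ (1 − 0.19) = £124,691.36.
DFL = EBIT ÷ [EBIT − I − D_p/(1−t)] = £2,363,000 ÷ [£2,363,000 − £1,251,261.00 − £124,691.36] = £2,363,000 ÷ £987,047.64 = 2.3940.

2.39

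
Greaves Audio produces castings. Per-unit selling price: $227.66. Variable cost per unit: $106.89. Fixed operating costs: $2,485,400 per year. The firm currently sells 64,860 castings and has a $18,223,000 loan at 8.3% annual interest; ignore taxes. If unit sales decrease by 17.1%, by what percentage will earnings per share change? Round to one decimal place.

-34.9%

Total contribution margin = 64,860 × $120.77 = $7,833,142.20.
Subtracting fixed costs: EBIT = $7,833,142.20 − $2,485,400 = $5,347,742.20.
After interest of $1,512,509.00, pre-tax earnings = $3,835,233.20.
DCL = total CM / (EBIT − I) = $7,833,142.20 / $3,835,233.20 = 2.0424.
%ΔEPS = DCL × %ΔSales = 2.0424 × -17.1% = -34.9%.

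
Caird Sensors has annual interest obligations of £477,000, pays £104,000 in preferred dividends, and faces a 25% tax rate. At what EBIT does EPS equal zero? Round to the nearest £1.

£615,667

Preferred dividends are paid after tax, so their pre-tax equivalent is £104,000 ÷ (1 − 0.25) = £138,666.67.
EPS = 0 when EBIT covers interest plus the pre-tax preferred burden: £477,000 + £138,666.67 = £615,666.67.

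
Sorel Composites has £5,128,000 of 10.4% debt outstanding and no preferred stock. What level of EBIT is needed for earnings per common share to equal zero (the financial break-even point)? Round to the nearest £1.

Annual interest = 10.4% × £5,128,000 = £533,312.00.
With no preferred dividends, EPS = 0 when EBIT exactly covers interest, so the financial break-even EBIT is £533,312.00.

£533,312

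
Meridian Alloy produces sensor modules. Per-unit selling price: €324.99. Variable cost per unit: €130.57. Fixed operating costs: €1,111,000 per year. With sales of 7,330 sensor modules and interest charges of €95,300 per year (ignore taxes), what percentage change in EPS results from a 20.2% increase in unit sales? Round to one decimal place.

+131.6%

At 7,330 units, contribution = 7,330 × €194.42 = €1,425,098.60.
Subtracting fixed costs: EBIT = €1,425,098.60 − €1,111,000 = €314,098.60.
After interest of €95,300.00, pre-tax earnings = €218,798.60.
Degree of combined leverage = contribution ÷ (EBIT − I) = €1,425,098.60 ÷ €218,798.60 = 6.5133.
%ΔEPS = DCL × %ΔSales = 6.5133 × +20.2% = +131.6%.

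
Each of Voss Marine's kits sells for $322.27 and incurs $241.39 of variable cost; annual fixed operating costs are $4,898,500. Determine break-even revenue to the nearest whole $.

CM per unit = $322.27 − $241.39 = $80.88; CM ratio = $80.88 / $322.27 = 0.2510.
Break-even revenue = fixed costs × price ÷ CM = $4,898,500 × $322.27 ÷ $80.88 = $19,518,294.

$19,518,294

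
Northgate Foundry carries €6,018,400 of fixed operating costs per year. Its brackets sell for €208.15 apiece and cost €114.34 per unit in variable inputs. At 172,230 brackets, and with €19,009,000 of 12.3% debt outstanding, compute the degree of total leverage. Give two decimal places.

2.07

At 172,230 units, contribution = 172,230 × €93.81 = €16,156,896.30.
Subtracting fixed costs: EBIT = €16,156,896.30 − €6,018,400 = €10,138,496.30. Interest = €2,338,107.00, so EBIT − I = €7,800,389.30.
DCL = contribution ÷ (EBIT − I) = €16,156,896.30 ÷ €7,800,389.30 = 2.0713.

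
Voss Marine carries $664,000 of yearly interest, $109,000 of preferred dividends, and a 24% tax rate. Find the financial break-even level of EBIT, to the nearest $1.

Grossing the preferred dividend up to pre-tax terms: $109,000 / (1 − 0.24) = $143,421.05.
EPS = 0 when EBIT covers interest plus the pre-tax preferred burden: $664,000 + $143,421.05 = $807,421.05.

$807,421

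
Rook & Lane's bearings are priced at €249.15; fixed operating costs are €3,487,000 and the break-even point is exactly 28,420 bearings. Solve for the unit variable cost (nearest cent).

€126.45

At break-even, FC = Q × (P − VC), so P − VC = €3,487,000 ÷ 28,420 = €122.6953.
Variable cost per unit = €249.15 − €122.6953 = €126.45.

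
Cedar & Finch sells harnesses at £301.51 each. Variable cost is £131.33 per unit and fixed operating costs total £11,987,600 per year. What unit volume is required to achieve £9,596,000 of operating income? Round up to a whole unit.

126,829 harnesses

Unit CM = price − variable cost = £301.51 − £131.33 = £170.18.
Required volume = (fixed costs + target profit) ÷ CM = (£11,987,600 + £9,596,000) ÷ £170.18 = 126,828.06, so 126,829 harnesses.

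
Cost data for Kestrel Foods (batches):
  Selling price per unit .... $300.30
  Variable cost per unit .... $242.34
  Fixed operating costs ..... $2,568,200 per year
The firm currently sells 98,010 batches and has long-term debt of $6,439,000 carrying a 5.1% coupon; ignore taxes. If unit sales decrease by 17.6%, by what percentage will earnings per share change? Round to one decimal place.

At 98,010 units, contribution = 98,010 × $57.96 = $5,680,659.60.
Subtracting fixed costs: EBIT = $5,680,659.60 − $2,568,200 = $3,112,459.60.
Interest = $328,389.00, so EBIT − I = $2,784,070.60.
DCL = total CM / (EBIT − I) = $5,680,659.60 / $2,784,070.60 = 2.0404.
%ΔEPS = DCL × %ΔSales = 2.0404 × -17.6% = -35.9%.

-35.9%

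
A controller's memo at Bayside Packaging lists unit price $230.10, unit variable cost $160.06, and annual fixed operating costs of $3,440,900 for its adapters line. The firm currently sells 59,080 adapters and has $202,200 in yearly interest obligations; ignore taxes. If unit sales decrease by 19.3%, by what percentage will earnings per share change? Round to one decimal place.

Contribution at this volume is 59,080 × $70.04 = $4,137,963.20.
EBIT = $4,137,963.20 − $3,440,900 = $697,063.20.
After interest of $202,200.00, pre-tax earnings = $494,863.20.
DCL = total CM / (EBIT − I) = $4,137,963.20 / $494,863.20 = 8.3618.
%ΔEPS = DCL × %ΔSales = 8.3618 × -19.3% = -161.4%.

-161.4%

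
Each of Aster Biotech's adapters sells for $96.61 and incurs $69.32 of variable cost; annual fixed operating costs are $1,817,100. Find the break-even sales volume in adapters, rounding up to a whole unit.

66,585 adapters

Contribution margin per unit = $96.61 − $69.32 = $27.29.
Break-even Q = $1,817,100 / $27.29 = 66,584.83 → 66,585 adapters.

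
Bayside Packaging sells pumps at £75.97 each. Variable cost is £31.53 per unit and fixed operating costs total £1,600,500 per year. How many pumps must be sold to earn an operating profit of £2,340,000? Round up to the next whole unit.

88,671 pumps

Each unit contributes £75.97 − £31.53 = £44.44.
Need Q such that Q × £44.44 − £1,600,500 = £2,340,000, i.e. Q = £3,940,500 / £44.44 = 88,670.12 → 88,671.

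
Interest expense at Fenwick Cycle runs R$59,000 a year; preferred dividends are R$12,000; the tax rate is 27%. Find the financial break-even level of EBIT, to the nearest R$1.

R$75,438

Preferred dividends are paid after tax, so their pre-tax equivalent is R$12,000 ÷ (1 − 0.27) = R$16,438.36.
EPS = 0 when EBIT covers interest plus the pre-tax preferred burden: R$59,000 + R$16,438.36 = R$75,438.36.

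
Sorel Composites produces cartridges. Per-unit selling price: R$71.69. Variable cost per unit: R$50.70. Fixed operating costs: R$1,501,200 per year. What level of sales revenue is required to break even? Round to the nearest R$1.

Contribution margin per unit = R$71.69 − R$50.70 = R$20.99, a CM ratio of R$20.99 ÷ R$71.69 = 0.2928.
Break-even sales = FC ÷ CM ratio = R$1,501,200 × R$71.69 / R$20.99 = R$5,127,252.

R$5,127,252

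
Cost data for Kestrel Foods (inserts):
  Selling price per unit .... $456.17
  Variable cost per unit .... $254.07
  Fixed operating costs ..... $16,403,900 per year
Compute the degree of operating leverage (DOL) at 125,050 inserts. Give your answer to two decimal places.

Contribution at this volume is 125,050 × $202.10 = $25,272,605.00.
Subtracting fixed costs: EBIT = $25,272,605.00 − $16,403,900 = $8,868,705.00.
DOL = contribution ÷ EBIT = $25,272,605.00 ÷ $8,868,705.00 = 2.8496.

2.85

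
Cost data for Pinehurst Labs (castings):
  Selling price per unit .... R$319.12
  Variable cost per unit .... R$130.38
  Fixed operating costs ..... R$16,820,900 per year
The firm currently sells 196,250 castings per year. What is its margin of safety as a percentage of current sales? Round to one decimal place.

54.6%

Contribution margin per unit = R$319.12 − R$130.38 = R$188.74. Break-even units = R$16,820,900 ÷ R$188.74 = 89,122.07; break-even revenue = 89,122.07 × R$319.12 = R$28,440,635.84.
Current sales = 196,250 × R$319.12 = R$62,627,300.00.
Margin of safety = (R$62,627,300.00 − R$28,440,635.84) ÷ R$62,627,300.00 = 54.6%.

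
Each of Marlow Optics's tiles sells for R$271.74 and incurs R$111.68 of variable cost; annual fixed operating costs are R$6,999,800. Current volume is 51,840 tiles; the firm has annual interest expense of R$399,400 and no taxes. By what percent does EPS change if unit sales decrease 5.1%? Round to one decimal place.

Contribution at this volume is 51,840 × R$160.06 = R$8,297,510.40.
EBIT = R$8,297,510.40 − R$6,999,800 = R$1,297,710.40.
Interest = R$399,400.00, so EBIT − I = R$898,310.40.
Degree of combined leverage = contribution ÷ (EBIT − I) = R$8,297,510.40 ÷ R$898,310.40 = 9.2368.
EPS therefore changes by 9.2368 × (-5.1%) = -47.1%.

-47.1%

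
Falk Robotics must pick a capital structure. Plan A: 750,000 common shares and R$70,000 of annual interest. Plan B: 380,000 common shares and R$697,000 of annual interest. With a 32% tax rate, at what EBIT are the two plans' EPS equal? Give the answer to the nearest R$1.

Set EPS_A = EPS_B: (EBIT − R$70,000)(1 − 0.32) ÷ 750,000 = (EBIT − R$697,000)(1 − 0.32) ÷ 380,000.
Cancelling (1 − t) and cross-multiplying: 380,000·(EBIT − 70,000) = 750,000·(EBIT − 697,000).
Solving, EBIT = (697,000·750,000 − 70,000·380,000) / (750,000 − 380,000) = 496,150,000,000 / 370,000 = 1,340,945.95.

R$1,340,946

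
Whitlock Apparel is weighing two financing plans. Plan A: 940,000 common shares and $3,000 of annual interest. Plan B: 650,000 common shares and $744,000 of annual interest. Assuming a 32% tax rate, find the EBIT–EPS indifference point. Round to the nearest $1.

Set EPS_A = EPS_B: (EBIT − $3,000)(1 − 0.32) ÷ 940,000 = (EBIT − $744,000)(1 − 0.32) ÷ 650,000.
The (1 − t) factor cancels: (EBIT − 3,000) × 650,000 = (EBIT − 744,000) × 940,000.
EBIT × (940,000 − 650,000) = 744,000 × 940,000 − 3,000 × 650,000 = 697,410,000,000, so EBIT = 697,410,000,000 ÷ 290,000 = 2,404,862.07.

$2,404,862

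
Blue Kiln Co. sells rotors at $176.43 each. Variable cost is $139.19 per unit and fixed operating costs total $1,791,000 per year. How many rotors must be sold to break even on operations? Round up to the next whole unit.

48,094 rotors

Each unit contributes $176.43 − $139.19 = $37.24.
Units to break even: $1,791,000 ÷ $37.24 = 48,093.45, rounded up to 48,094.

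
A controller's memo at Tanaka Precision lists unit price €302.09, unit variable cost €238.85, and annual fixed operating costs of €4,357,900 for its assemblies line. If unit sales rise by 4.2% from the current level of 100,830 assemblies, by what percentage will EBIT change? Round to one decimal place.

At 100,830 units, contribution = 100,830 × €63.24 = €6,376,489.20.
EBIT = €6,376,489.20 − €4,357,900 = €2,018,589.20.
DOL = contribution ÷ EBIT = €6,376,489.20 ÷ €2,018,589.20 = 3.1589.
Operating income changes by 3.1589 × +4.2% = +13.3%.

+13.3%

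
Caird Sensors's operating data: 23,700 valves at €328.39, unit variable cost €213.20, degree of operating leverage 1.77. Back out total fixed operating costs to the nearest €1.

€1,187,628

Contribution at this volume is 23,700 × €115.19 = €2,730,003.00.
Since DOL = CM ÷ EBIT, EBIT = €2,730,003.00 ÷ 1.77 = €1,542,374.58.
Fixed costs = CM − EBIT = €2,730,003.00 − €1,542,374.58 = €1,187,628.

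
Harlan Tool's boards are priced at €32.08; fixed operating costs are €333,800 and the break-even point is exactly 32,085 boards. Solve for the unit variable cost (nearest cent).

At break-even, FC = Q × (P − VC), so P − VC = €333,800 ÷ 32,085 = €10.4036.
Variable cost per unit = €32.08 − €10.4036 = €21.68.

€21.68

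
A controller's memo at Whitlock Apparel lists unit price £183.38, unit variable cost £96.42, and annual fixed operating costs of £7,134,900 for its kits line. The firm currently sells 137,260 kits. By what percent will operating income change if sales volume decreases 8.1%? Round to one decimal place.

-20.1%

Contribution at this volume is 137,260 × £86.96 = £11,936,129.60.
Operating income = contribution − fixed costs = £11,936,129.60 − £7,134,900 = £4,801,229.60.
Degree of operating leverage = £11,936,129.60 / £4,801,229.60 = 2.4861.
%ΔEBIT = DOL × %ΔSales = 2.4861 × -8.1% = -20.1%.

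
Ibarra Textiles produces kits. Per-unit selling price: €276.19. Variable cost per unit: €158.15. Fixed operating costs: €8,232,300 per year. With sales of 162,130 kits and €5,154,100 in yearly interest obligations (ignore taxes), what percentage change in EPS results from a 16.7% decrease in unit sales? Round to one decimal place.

Contribution at this volume is 162,130 × €118.04 = €19,137,825.20.
EBIT = €19,137,825.20 − €8,232,300 = €10,905,525.20.
Interest = €5,154,100.00, so EBIT − I = €5,751,425.20.
Degree of combined leverage = contribution ÷ (EBIT − I) = €19,137,825.20 ÷ €5,751,425.20 = 3.3275.
%ΔEPS = DCL × %ΔSales = 3.3275 × -16.7% = -55.6%.

-55.6%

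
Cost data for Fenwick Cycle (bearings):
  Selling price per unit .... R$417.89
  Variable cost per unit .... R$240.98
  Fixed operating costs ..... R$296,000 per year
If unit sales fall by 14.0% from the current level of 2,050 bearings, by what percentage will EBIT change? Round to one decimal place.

At 2,050 units, contribution = 2,050 × R$176.91 = R$362,665.50.
Operating income = contribution − fixed costs = R$362,665.50 − R$296,000 = R$66,665.50.
So DOL = total CM / EBIT = R$362,665.50 / R$66,665.50 = 5.4401.
Operating income changes by 5.4401 × -14.0% = -76.2%.

-76.2%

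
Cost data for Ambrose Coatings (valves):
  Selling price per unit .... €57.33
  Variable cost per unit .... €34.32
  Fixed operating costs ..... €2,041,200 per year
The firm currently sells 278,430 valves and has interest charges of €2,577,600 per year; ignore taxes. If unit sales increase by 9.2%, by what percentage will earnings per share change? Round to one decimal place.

+33.0%

Contribution at this volume is 278,430 × €23.01 = €6,406,674.30.
EBIT = €6,406,674.30 − €2,041,200 = €4,365,474.30.
Interest = €2,577,600.00, so EBIT − I = €1,787,874.30.
DCL = total CM / (EBIT − I) = €6,406,674.30 / €1,787,874.30 = 3.5834.
EPS therefore changes by 3.5834 × (+9.2%) = +33.0%.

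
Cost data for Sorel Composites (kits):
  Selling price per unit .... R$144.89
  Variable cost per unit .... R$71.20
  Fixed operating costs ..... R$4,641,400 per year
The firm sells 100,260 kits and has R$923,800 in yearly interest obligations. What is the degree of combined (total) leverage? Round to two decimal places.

Contribution at this volume is 100,260 × R$73.69 = R$7,388,159.40.
Subtracting fixed costs: EBIT = R$7,388,159.40 − R$4,641,400 = R$2,746,759.40. Interest = R$923,800.00, so EBIT − I = R$1,822,959.40.
Degree of total leverage = total CM / (EBIT − interest) = R$7,388,159.40 / R$1,822,959.40 = 4.0528.

4.05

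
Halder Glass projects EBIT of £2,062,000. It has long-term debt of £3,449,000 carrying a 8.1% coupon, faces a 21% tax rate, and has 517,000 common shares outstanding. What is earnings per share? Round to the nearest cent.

Interest = £279,369.00, so EBT = £2,062,000 − £279,369.00 = £1,782,631.00.
After tax at 21%: net income = £1,782,631.00 × 0.79 = £1,408,278.49.
Per share: £1,408,278.49 / 517,000 shares = £2.72.

£2.72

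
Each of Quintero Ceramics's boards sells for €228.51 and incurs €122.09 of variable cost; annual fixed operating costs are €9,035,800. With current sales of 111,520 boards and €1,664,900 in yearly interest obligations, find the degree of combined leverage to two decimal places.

10.17

At 111,520 units, contribution = 111,520 × €106.42 = €11,867,958.40.
EBIT = €11,867,958.40 − €9,035,800 = €2,832,158.40. Interest = €1,664,900.00.
DOL = €11,867,958.40 ÷ €2,832,158.40 = 4.1904; DFL = €2,832,158.40 ÷ €1,167,258.40 = 2.4263.
Combined leverage = 4.1904 × 2.4263 = 10.1672.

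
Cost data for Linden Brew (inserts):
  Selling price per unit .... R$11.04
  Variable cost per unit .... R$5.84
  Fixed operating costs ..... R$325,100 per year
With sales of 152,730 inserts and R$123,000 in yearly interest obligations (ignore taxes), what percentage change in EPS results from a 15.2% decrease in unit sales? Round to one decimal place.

-34.9%

Total contribution margin = 152,730 × R$5.20 = R$794,196.00.
EBIT = R$794,196.00 − R$325,100 = R$469,096.00.
Interest = R$123,000.00, so EBIT − I = R$346,096.00.
Degree of combined leverage = contribution ÷ (EBIT − I) = R$794,196.00 ÷ R$346,096.00 = 2.2947.
EPS therefore changes by 2.2947 × (-15.2%) = -34.9%.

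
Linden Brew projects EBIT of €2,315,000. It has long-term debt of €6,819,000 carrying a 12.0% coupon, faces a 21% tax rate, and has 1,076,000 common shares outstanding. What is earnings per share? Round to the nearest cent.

Interest = €818,280.00, so EBT = €2,315,000 − €818,280.00 = €1,496,720.00.
After tax at 21%: net income = €1,496,720.00 × 0.79 = €1,182,408.80.
Per share: €1,182,408.80 / 1,076,000 shares = €1.10.

€1.10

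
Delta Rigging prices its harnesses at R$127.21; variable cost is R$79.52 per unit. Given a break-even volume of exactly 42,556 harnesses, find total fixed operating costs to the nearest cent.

Each unit contributes R$127.21 − R$79.52 = R$47.69.
Fixed costs = break-even units × CM = 42,556 × R$47.69 = R$2,029,495.64.

R$2,029,495.64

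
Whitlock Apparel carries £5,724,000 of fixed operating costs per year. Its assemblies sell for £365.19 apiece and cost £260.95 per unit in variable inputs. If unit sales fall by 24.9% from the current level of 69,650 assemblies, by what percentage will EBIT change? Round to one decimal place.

-117.7%

Total contribution margin = 69,650 × £104.24 = £7,260,316.00.
Operating income = contribution − fixed costs = £7,260,316.00 − £5,724,000 = £1,536,316.00.
Degree of operating leverage = £7,260,316.00 / £1,536,316.00 = 4.7258.
%ΔEBIT = DOL × %ΔSales = 4.7258 × -24.9% = -117.7%.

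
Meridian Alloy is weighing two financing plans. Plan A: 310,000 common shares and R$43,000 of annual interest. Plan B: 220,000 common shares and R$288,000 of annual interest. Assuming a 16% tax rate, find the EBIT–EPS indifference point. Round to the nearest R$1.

Set EPS_A = EPS_B: (EBIT − R$43,000)(1 − 0.16) ÷ 310,000 = (EBIT − R$288,000)(1 − 0.16) ÷ 220,000.
The (1 − t) factor cancels: (EBIT − 43,000) × 220,000 = (EBIT − 288,000) × 310,000.
Solving, EBIT = (288,000·310,000 − 43,000·220,000) / (310,000 − 220,000) = 79,820,000,000 / 90,000 = 886,888.89.

R$886,889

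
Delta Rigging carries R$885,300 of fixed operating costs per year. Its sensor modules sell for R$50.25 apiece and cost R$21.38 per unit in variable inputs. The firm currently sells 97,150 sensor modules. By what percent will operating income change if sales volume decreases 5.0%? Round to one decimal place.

-7.3%

Contribution at this volume is 97,150 × R$28.87 = R$2,804,720.50.
Operating income = contribution − fixed costs = R$2,804,720.50 − R$885,300 = R$1,919,420.50.
DOL = contribution ÷ EBIT = R$2,804,720.50 ÷ R$1,919,420.50 = 1.4612.
%ΔEBIT = DOL × %ΔSales = 1.4612 × -5.0% = -7.3%.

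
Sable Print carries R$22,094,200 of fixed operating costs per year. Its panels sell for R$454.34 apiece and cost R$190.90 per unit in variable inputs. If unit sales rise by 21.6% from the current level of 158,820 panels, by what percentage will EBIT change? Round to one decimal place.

+45.8%

Total contribution margin = 158,820 × R$263.44 = R$41,839,540.80.
Subtracting fixed costs: EBIT = R$41,839,540.80 − R$22,094,200 = R$19,745,340.80.
DOL = contribution ÷ EBIT = R$41,839,540.80 ÷ R$19,745,340.80 = 2.1190.
Operating income changes by 2.1190 × +21.6% = +45.8%.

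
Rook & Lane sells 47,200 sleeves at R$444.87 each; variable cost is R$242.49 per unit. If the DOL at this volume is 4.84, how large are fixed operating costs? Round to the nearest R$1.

At 47,200 units, contribution = 47,200 × R$202.38 = R$9,552,336.00.
Since DOL = CM ÷ EBIT, EBIT = R$9,552,336.00 ÷ 4.84 = R$1,973,623.14.
Fixed costs = CM − EBIT = R$9,552,336.00 − R$1,973,623.14 = R$7,578,713.

R$7,578,713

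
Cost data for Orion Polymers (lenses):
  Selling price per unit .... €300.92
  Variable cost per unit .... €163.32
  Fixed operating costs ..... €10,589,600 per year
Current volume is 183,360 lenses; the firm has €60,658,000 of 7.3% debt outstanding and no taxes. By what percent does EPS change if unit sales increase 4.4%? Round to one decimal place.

+10.9%

Total contribution margin = 183,360 × €137.60 = €25,230,336.00.
Operating income = contribution − fixed costs = €25,230,336.00 − €10,589,600 = €14,640,736.00.
After interest of €4,428,034.00, pre-tax earnings = €10,212,702.00.
Degree of combined leverage = contribution ÷ (EBIT − I) = €25,230,336.00 ÷ €10,212,702.00 = 2.4705.
%ΔEPS = DCL × %ΔSales = 2.4705 × +4.4% = +10.9%.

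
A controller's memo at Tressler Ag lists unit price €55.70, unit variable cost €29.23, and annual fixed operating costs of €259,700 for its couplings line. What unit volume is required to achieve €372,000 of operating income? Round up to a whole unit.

23,865 couplings

Unit CM = price − variable cost = €55.70 − €29.23 = €26.47.
Required volume = (fixed costs + target profit) ÷ CM = (€259,700 + €372,000) ÷ €26.47 = 23,864.75, so 23,865 couplings.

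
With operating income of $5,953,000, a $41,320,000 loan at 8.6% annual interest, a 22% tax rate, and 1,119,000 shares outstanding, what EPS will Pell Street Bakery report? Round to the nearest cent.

$1.67

Pre-tax income = $5,953,000 − $3,553,520.00 = $2,399,480.00.
Net income = $2,399,480.00 × (1 − 0.22) = $1,871,594.40.
EPS = $1,871,594.40 ÷ 1,119,000 = $1.67.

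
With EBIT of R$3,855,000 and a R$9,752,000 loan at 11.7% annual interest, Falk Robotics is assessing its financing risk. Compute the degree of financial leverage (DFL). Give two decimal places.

Interest = R$1,140,984.00.
DFL = EBIT ÷ (EBIT − I) = R$3,855,000 ÷ (R$3,855,000 − R$1,140,984.00) = R$3,855,000 ÷ R$2,714,016.00 = 1.4204.

1.42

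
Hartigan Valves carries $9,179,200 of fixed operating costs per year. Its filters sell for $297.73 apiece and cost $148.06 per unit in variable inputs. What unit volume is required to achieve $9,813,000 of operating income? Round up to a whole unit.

126,894 filters

Unit CM = price − variable cost = $297.73 − $148.06 = $149.67.
Need Q such that Q × $149.67 − $9,179,200 = $9,813,000, i.e. Q = $18,992,200 / $149.67 = 126,893.83 → 126,894.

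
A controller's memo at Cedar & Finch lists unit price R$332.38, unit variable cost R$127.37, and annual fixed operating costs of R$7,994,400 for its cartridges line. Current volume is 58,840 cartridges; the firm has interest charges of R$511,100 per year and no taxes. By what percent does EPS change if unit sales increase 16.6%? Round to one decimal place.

Total contribution margin = 58,840 × R$205.01 = R$12,062,788.40.
Operating income = contribution − fixed costs = R$12,062,788.40 − R$7,994,400 = R$4,068,388.40.
Interest = R$511,100.00, so EBIT − I = R$3,557,288.40.
Degree of combined leverage = contribution ÷ (EBIT − I) = R$12,062,788.40 ÷ R$3,557,288.40 = 3.3910.
%ΔEPS = DCL × %ΔSales = 3.3910 × +16.6% = +56.3%.

+56.3%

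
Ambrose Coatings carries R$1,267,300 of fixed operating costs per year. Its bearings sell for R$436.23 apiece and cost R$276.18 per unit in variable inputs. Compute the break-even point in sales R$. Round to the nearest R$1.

Contribution margin per unit = R$436.23 − R$276.18 = R$160.05, a CM ratio of R$160.05 ÷ R$436.23 = 0.3669.
Break-even sales = FC ÷ CM ratio = R$1,267,300 × R$436.23 / R$160.05 = R$3,454,135.

R$3,454,135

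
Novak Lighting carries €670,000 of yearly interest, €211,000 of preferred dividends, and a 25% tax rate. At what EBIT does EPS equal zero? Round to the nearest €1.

Grossing the preferred dividend up to pre-tax terms: €211,000 / (1 − 0.25) = €281,333.33.
Financial break-even EBIT = interest + D_p ÷ (1 − t) = €670,000 + €281,333.33 = €951,333.33.

€951,333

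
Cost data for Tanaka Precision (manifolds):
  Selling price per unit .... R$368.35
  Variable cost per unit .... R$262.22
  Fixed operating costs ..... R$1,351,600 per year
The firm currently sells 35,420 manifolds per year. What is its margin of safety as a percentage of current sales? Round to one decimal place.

Contribution margin per unit = R$368.35 − R$262.22 = R$106.13. Break-even units = R$1,351,600 ÷ R$106.13 = 12,735.32; break-even revenue = 12,735.32 × R$368.35 = R$4,691,056.82.
Current sales = 35,420 × R$368.35 = R$13,046,957.00.
Margin of safety = (R$13,046,957.00 − R$4,691,056.82) ÷ R$13,046,957.00 = 64.0%.

64.0%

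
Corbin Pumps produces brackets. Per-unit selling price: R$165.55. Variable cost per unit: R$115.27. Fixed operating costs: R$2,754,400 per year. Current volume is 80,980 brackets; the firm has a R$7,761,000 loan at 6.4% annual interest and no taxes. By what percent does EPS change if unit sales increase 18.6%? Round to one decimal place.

+92.3%

Contribution at this volume is 80,980 × R$50.28 = R$4,071,674.40.
EBIT = R$4,071,674.40 − R$2,754,400 = R$1,317,274.40.
After interest of R$496,704.00, pre-tax earnings = R$820,570.40.
Degree of combined leverage = contribution ÷ (EBIT − I) = R$4,071,674.40 ÷ R$820,570.40 = 4.9620.
EPS therefore changes by 4.9620 × (+18.6%) = +92.3%.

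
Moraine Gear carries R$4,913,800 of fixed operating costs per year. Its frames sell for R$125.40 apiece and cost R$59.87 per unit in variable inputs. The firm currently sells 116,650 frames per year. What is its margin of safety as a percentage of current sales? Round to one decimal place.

Each unit contributes R$125.40 − R$59.87 = R$65.53. Break-even units = R$4,913,800 ÷ R$65.53 = 74,985.50; break-even revenue = 74,985.50 × R$125.40 = R$9,403,182.05.
Current sales = 116,650 × R$125.40 = R$14,627,910.00.
Margin of safety = (R$14,627,910.00 − R$9,403,182.05) ÷ R$14,627,910.00 = 35.7%.

35.7%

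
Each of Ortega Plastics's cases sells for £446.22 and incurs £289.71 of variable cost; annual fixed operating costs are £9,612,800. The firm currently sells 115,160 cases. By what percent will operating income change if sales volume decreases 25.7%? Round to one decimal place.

At 115,160 units, contribution = 115,160 × £156.51 = £18,023,691.60.
Operating income = contribution − fixed costs = £18,023,691.60 − £9,612,800 = £8,410,891.60.
DOL = contribution ÷ EBIT = £18,023,691.60 ÷ £8,410,891.60 = 2.1429.
%ΔEBIT = DOL × %ΔSales = 2.1429 × -25.7% = -55.1%.

-55.1%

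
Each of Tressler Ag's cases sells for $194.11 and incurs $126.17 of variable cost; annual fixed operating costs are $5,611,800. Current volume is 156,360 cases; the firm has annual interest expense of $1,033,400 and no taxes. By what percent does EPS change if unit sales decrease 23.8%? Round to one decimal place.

Contribution at this volume is 156,360 × $67.94 = $10,623,098.40.
Subtracting fixed costs: EBIT = $10,623,098.40 − $5,611,800 = $5,011,298.40.
After interest of $1,033,400.00, pre-tax earnings = $3,977,898.40.
Degree of combined leverage = contribution ÷ (EBIT − I) = $10,623,098.40 ÷ $3,977,898.40 = 2.6705.
%ΔEPS = DCL × %ΔSales = 2.6705 × -23.8% = -63.6%.

-63.6%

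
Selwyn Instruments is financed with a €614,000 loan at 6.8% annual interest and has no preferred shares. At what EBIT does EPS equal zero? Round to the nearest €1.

€41,752

Annual interest = 6.8% × €614,000 = €41,752.00.
With no preferred dividends, EPS = 0 when EBIT exactly covers interest, so the financial break-even EBIT is €41,752.00.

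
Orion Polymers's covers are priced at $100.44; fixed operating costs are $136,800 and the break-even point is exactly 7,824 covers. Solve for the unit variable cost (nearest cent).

$82.96

At break-even, FC = Q × (P − VC), so P − VC = $136,800 ÷ 7,824 = $17.4847.
Variable cost per unit = $100.44 − $17.4847 = $82.96.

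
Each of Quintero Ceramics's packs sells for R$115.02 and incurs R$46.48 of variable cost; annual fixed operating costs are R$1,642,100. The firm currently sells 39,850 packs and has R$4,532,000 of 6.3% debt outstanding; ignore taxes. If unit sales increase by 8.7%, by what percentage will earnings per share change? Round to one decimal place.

Contribution at this volume is 39,850 × R$68.54 = R$2,731,319.00.
Operating income = contribution − fixed costs = R$2,731,319.00 − R$1,642,100 = R$1,089,219.00.
After interest of R$285,516.00, pre-tax earnings = R$803,703.00.
Degree of combined leverage = contribution ÷ (EBIT − I) = R$2,731,319.00 ÷ R$803,703.00 = 3.3984.
EPS therefore changes by 3.3984 × (+8.7%) = +29.6%.

+29.6%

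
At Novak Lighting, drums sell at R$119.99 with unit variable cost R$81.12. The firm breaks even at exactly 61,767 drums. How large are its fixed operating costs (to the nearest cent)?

R$2,400,883.29

Contribution margin per unit = R$119.99 − R$81.12 = R$38.87.
Since BE = FC / CM, FC = 61,767 × R$38.87 = R$2,400,883.29.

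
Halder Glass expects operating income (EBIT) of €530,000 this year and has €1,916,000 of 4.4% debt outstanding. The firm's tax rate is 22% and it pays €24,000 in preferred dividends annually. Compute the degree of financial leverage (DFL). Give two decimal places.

1.28

Annual interest charges come to €84,304.00.
Pre-tax preferred-dividend burden = €24,000 ÷ (1 − 0.22) = €30,769.23.
DFL = EBIT ÷ [EBIT − I − D_p/(1−t)] = €530,000 ÷ [€530,000 − €84,304.00 − €30,769.23] = €530,000 ÷ €414,926.77 = 1.2773.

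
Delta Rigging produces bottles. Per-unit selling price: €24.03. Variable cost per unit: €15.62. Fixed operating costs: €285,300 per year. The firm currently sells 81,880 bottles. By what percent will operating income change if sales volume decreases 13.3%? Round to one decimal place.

-22.7%

At 81,880 units, contribution = 81,880 × €8.41 = €688,610.80.
Operating income = contribution − fixed costs = €688,610.80 − €285,300 = €403,310.80.
DOL = contribution ÷ EBIT = €688,610.80 ÷ €403,310.80 = 1.7074.
%ΔEBIT = DOL × %ΔSales = 1.7074 × -13.3% = -22.7%.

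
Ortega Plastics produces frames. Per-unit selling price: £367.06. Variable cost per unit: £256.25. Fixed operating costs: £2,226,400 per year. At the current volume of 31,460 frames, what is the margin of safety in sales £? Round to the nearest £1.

£4,172,720

Contribution margin per unit = £367.06 − £256.25 = £110.81. Break-even units = £2,226,400 ÷ £110.81 = 20,092.05; break-even revenue = 20,092.05 × £367.06 = £7,374,987.67.
Current sales = 31,460 × £367.06 = £11,547,707.60.
Margin of safety = £11,547,707.60 − £7,374,987.67 = £4,172,720.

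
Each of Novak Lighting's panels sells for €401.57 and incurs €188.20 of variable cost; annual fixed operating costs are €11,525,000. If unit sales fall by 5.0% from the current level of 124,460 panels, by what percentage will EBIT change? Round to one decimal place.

-8.8%

Total contribution margin = 124,460 × €213.37 = €26,556,030.20.
Subtracting fixed costs: EBIT = €26,556,030.20 − €11,525,000 = €15,031,030.20.
So DOL = total CM / EBIT = €26,556,030.20 / €15,031,030.20 = 1.7667.
So EBIT moves 1.7667 × (-5.0%) = -8.8%.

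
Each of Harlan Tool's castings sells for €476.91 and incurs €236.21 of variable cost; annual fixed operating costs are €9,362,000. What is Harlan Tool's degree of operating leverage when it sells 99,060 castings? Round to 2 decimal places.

1.65

Contribution at this volume is 99,060 × €240.70 = €23,843,742.00.
Subtracting fixed costs: EBIT = €23,843,742.00 − €9,362,000 = €14,481,742.00.
DOL = contribution ÷ EBIT = €23,843,742.00 ÷ €14,481,742.00 = 1.6465.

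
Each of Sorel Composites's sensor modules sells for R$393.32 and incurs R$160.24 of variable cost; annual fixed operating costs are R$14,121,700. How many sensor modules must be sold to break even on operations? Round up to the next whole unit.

Unit CM = price − variable cost = R$393.32 − R$160.24 = R$233.08.
Units to break even: R$14,121,700 ÷ R$233.08 = 60,587.35, rounded up to 60,588.

60,588 sensor modules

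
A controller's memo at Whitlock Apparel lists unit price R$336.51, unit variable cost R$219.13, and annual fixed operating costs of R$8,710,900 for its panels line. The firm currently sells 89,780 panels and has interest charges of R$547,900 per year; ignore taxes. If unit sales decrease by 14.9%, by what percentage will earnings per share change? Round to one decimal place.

Contribution at this volume is 89,780 × R$117.38 = R$10,538,376.40.
Subtracting fixed costs: EBIT = R$10,538,376.40 − R$8,710,900 = R$1,827,476.40.
Interest = R$547,900.00, so EBIT − I = R$1,279,576.40.
DCL = total CM / (EBIT − I) = R$10,538,376.40 / R$1,279,576.40 = 8.2358.
%ΔEPS = DCL × %ΔSales = 8.2358 × -14.9% = -122.7%.

-122.7%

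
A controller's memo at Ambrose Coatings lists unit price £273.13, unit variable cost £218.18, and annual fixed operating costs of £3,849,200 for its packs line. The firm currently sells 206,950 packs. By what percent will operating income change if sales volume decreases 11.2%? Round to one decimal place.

-16.9%

At 206,950 units, contribution = 206,950 × £54.95 = £11,371,902.50.
Subtracting fixed costs: EBIT = £11,371,902.50 − £3,849,200 = £7,522,702.50.
Degree of operating leverage = £11,371,902.50 / £7,522,702.50 = 1.5117.
%ΔEBIT = DOL × %ΔSales = 1.5117 × -11.2% = -16.9%.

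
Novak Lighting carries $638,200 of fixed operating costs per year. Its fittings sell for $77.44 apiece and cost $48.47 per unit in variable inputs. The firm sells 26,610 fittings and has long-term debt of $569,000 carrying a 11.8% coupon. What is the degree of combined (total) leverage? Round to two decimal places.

At 26,610 units, contribution = 26,610 × $28.97 = $770,891.70.
EBIT = $770,891.70 − $638,200 = $132,691.70. Interest = $67,142.00, so EBIT − I = $65,549.70.
DCL = contribution ÷ (EBIT − I) = $770,891.70 ÷ $65,549.70 = 11.7604.

11.76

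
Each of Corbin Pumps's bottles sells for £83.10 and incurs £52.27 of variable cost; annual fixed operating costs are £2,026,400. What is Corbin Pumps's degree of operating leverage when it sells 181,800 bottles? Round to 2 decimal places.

1.57

At 181,800 units, contribution = 181,800 × £30.83 = £5,604,894.00.
Operating income = contribution − fixed costs = £5,604,894.00 − £2,026,400 = £3,578,494.00.
Degree of operating leverage = £5,604,894.00 / £3,578,494.00 = 1.5663.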